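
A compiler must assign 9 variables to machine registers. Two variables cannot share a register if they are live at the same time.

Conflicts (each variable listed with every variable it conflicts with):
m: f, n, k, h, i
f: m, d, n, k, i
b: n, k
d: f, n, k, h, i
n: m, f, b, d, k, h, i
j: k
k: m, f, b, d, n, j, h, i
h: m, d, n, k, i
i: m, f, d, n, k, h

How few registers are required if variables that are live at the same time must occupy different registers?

m, n, k, h, i are mutually in conflict, so at least 5 registers are needed.
5 registers suffice: register 1 → {k}; register 2 → {n, j}; register 3 → {b, i}; register 4 → {f, h}; register 5 → {m, d}. No two conflicting variables share a register.

5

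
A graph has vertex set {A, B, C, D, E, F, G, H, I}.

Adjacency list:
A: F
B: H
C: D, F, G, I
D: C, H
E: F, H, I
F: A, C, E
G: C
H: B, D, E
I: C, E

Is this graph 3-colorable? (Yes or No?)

The chromatic number is 3. The cycle E-F-C-D-H-E has odd length 5, so it cannot be 2-colored; at least 3 colors are needed.
A valid assignment using 3 colors: A=red, B=red, C=red, D=green, E=red, F=blue, G=blue, H=blue, I=blue.
That is already a proper 3-coloring.

Yes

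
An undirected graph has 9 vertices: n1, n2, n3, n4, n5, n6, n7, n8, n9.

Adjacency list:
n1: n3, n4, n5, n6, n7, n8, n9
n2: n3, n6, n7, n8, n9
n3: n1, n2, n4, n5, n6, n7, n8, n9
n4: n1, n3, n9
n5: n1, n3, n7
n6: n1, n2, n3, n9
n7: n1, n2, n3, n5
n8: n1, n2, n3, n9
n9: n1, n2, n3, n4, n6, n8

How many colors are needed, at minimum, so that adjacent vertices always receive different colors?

4

n1, n3, n6, n9 form a clique, so at least 4 colors are needed.
One proper 4-coloring: n1=B, n2=B, n3=R, n4=Y, n5=Y, n6=Y, n7=G, n8=Y, n9=G. Every edge joins two different colors.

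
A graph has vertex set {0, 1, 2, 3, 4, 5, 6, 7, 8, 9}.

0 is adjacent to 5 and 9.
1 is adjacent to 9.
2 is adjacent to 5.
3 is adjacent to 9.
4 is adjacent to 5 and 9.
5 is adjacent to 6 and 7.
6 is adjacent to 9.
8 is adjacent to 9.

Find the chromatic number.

1 and 9 are adjacent, so at least 2 colors are needed.
2 colors suffice: 0=b, 1=b, 2=b, 3=b, 4=b, 5=a, 6=b, 7=b, 8=b, 9=a. No two adjacent vertices share a color.

2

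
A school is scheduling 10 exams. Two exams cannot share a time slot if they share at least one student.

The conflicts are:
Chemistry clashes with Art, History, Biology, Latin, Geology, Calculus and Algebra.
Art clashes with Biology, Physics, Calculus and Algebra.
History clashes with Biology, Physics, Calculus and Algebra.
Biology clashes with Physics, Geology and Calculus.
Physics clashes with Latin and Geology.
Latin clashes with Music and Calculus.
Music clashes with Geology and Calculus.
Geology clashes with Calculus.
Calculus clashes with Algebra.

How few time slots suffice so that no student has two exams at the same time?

4

Chemistry, Biology, Geology, Calculus pairwise conflict, so at least 4 time slots are needed.
4 time slots suffice: time slot 1 → {Physics, Calculus}; time slot 2 → {Chemistry, Music}; time slot 3 → {Biology, Latin, Algebra}; time slot 4 → {Art, History, Geology}. Every pair that conflicts lands in different time slots.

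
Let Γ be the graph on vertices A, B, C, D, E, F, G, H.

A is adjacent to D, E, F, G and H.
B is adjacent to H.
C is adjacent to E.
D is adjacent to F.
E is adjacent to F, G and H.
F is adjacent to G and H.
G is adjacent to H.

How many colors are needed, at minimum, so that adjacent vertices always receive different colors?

A, E, F, G, H are mutually adjacent (a clique of size 5), so at least 5 colors are needed.
One proper 5-coloring: A=1, B=1, C=1, D=2, E=4, F=3, G=5, H=2. No two adjacent vertices share a color.

5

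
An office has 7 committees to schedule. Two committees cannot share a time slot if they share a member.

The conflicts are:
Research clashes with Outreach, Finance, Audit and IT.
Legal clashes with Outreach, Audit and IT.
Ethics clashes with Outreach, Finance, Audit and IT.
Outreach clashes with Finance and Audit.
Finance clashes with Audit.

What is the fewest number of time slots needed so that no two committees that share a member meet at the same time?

Ethics, Outreach, Finance, Audit are mutually in conflict, so at least 4 time slots are needed.
Using 4 time slots: Research=3, Legal=3, Ethics=3, Outreach=1, Finance=4, Audit=2, IT=1. Every pair that conflicts lands in different time slots.

4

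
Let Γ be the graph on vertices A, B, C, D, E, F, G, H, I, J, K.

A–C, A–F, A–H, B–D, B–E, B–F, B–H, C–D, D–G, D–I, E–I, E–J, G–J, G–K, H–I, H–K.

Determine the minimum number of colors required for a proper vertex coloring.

3

The cycle D-G-K-H-I-D has odd length 5, so it cannot be 2-colored; at least 3 colors are needed.
3 colors suffice: A=1, B=1, C=3, D=2, E=2, F=2, G=1, H=2, I=1, J=3, K=3. Each edge has distinct colors on its endpoints.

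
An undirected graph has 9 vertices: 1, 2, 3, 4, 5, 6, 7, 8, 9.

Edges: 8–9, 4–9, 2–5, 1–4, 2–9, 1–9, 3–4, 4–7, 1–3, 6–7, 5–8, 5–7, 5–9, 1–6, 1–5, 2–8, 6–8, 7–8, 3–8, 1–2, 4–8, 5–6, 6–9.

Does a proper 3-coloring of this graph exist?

No

5, 6, 7, 8 are pairwise adjacent (a clique of size 4), so at least 4 colors are needed.
So 3 colors are not enough.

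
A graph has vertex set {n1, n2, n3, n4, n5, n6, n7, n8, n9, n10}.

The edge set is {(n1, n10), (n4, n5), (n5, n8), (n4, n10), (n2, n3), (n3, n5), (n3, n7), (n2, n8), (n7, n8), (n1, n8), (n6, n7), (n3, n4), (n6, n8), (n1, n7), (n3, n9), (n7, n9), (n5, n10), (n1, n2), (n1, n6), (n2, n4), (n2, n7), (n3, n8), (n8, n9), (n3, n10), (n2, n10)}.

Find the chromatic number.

n2, n3, n4, n10 are mutually adjacent (a clique of size 4), so at least 4 colors are needed.
4 colors suffice: color 1 → {n1, n3}; color 2 → {n8, n10}; color 3 → {n4, n7}; color 4 → {n2, n5, n6, n9}. Each edge has distinct colors on its endpoints.

4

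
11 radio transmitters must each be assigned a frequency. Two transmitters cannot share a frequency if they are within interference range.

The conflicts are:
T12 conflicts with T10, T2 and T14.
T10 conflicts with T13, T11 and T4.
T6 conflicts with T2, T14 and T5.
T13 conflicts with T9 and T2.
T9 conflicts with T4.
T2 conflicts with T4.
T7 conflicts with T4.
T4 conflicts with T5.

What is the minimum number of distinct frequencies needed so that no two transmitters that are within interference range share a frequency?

2

T10 and T4 conflict, so at least 2 frequencies are needed.
2 frequencies suffice: frequency 1 → {T12, T6, T13, T11, T4}; frequency 2 → {T10, T9, T2, T7, T14, T5}. Each listed conflict is separated.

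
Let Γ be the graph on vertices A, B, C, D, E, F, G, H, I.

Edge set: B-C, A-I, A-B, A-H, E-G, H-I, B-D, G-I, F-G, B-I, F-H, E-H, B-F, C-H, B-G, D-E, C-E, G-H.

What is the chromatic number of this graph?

3

F, G, H form a triangle, so at least 3 colors are needed.
3 colors suffice: color 1 → {B, H}; color 2 → {A, C, D, G}; color 3 → {E, F, I}. No two adjacent vertices share a color.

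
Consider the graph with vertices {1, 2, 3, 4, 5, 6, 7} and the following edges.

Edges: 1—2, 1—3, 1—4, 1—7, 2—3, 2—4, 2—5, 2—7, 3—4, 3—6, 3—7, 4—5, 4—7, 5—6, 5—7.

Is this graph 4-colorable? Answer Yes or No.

No

1, 2, 3, 4, 7 form a clique, so at least 5 colors are needed.
So 4 colors are not enough.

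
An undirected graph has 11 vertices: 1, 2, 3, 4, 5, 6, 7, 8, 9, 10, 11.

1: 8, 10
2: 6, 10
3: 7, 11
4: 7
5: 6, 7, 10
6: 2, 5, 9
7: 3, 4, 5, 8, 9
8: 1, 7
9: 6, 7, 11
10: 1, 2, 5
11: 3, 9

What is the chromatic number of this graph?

3

The cycle 10-5-7-8-1-10 has odd length 5, so it cannot be 2-colored; at least 3 colors are needed.
3 colors suffice: color a → {6, 7, 10, 11}; color b → {1, 2, 3, 4, 5, 9}; color c → {8}. Each edge has distinct colors on its endpoints.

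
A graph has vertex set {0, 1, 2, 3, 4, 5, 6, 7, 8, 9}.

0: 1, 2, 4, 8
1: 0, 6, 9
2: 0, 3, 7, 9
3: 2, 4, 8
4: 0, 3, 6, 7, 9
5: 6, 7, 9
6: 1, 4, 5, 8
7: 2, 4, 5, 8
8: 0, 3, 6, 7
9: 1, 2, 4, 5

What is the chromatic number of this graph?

0 and 4 are adjacent, so at least 2 colors are needed.
One proper 2-coloring: 0=blue, 1=red, 2=red, 3=blue, 4=red, 5=red, 6=blue, 7=blue, 8=red, 9=blue. Every edge joins two different colors.

2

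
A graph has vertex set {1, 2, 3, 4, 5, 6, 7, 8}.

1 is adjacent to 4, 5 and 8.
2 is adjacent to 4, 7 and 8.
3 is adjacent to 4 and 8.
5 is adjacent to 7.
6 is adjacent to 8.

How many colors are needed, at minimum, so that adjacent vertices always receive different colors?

3

The cycle 7-2-8-1-5-7 has odd length 5, so it cannot be 2-colored; at least 3 colors are needed.
3 colors suffice: color red → {4, 5, 8}; color blue → {1, 2, 3, 6}; color green → {7}. No two adjacent vertices share a color.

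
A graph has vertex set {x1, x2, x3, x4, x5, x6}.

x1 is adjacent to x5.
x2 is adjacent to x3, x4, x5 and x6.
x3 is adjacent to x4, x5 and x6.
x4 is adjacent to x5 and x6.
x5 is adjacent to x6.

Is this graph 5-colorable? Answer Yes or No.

The chromatic number is 5. x2, x3, x4, x5, x6 are pairwise adjacent (a clique of size 5), so at least 5 colors are needed.
5 colors suffice: color red → {x5}; color blue → {x1, x4}; color green → {x3}; color yellow → {x6}; color purple → {x2}.
That is already a proper 5-coloring.

Yes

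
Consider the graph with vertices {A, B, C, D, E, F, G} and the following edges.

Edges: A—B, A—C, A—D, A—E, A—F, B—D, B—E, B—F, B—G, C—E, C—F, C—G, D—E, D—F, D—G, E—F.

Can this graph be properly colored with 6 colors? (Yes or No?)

Yes

The chromatic number is 5. A, B, D, E, F form a clique, so at least 5 colors are needed.
One proper 5-coloring: A=5, B=1, C=1, D=4, E=2, F=3, G=2.
Since 6 ≥ 5, a proper 6-coloring certainly exists.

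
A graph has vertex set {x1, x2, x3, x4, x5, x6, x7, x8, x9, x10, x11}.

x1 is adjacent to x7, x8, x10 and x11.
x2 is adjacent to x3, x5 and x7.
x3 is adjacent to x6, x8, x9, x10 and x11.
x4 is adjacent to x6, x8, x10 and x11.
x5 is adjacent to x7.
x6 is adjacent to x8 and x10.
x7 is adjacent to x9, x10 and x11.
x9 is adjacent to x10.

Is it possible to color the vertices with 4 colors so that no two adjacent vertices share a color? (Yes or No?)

Yes

The chromatic number is 3. x2, x5, x7 are pairwise adjacent, so at least 3 colors are needed.
A valid assignment using 3 colors: x1=3, x2=2, x3=1, x4=1, x5=3, x6=3, x7=1, x8=2, x9=3, x10=2, x11=2.
Since 4 ≥ 3, a proper 4-coloring certainly exists.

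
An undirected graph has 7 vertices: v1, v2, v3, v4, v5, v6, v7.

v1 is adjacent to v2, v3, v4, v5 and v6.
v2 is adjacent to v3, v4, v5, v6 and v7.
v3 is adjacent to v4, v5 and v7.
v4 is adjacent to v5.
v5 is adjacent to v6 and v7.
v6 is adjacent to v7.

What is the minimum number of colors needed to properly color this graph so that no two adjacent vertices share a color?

v1, v2, v3, v4, v5 are pairwise adjacent (a clique of size 5), so at least 5 colors are needed.
One proper 5-coloring: v1=4, v2=2, v3=3, v4=5, v5=1, v6=3, v7=4. Every edge joins two different colors.

5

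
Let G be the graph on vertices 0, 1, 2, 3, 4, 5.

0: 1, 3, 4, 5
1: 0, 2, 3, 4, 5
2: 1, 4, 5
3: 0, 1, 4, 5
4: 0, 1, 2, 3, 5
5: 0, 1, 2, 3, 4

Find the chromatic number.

0, 1, 3, 4, 5 are mutually adjacent (a clique of size 5), so at least 5 colors are needed.
5 colors suffice: color red → {1}; color blue → {5}; color green → {4}; color yellow → {0, 2}; color purple → {3}. Every edge joins two different colors.

5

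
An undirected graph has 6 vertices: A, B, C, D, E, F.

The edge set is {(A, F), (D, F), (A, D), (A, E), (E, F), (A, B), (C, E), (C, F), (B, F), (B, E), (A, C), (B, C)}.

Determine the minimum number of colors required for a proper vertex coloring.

5

A, B, C, E, F are pairwise adjacent (a clique of size 5), so at least 5 colors are needed.
One proper 5-coloring: A=1, B=3, C=5, D=3, E=4, F=2. Every edge joins two different colors.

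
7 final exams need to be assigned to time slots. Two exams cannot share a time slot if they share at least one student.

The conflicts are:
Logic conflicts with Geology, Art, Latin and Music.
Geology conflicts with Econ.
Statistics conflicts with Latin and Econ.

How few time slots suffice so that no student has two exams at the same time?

The cycle Statistics-Latin-Logic-Geology-Econ-Statistics has odd length 5, so it cannot be 2-colored; at least 3 time slots are needed.
3 time slots suffice: time slot 1 → {Logic, Statistics}; time slot 2 → {Geology, Art, Latin, Music}; time slot 3 → {Econ}. Each listed conflict is separated.

3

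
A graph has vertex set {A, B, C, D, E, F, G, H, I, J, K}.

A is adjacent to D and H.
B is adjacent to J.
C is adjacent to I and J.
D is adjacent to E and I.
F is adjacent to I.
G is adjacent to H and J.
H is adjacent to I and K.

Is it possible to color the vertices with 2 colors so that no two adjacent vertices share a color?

The cycle H-G-J-C-I-H has odd length 5, so it cannot be 2-colored; at least 3 colors are needed.
So 2 colors are not enough.

No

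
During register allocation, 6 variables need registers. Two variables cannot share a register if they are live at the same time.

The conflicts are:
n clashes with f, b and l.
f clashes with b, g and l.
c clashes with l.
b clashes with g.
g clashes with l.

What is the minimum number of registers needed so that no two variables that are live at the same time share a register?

n, f, l all conflict with each other, so at least 3 registers are needed.
3 registers suffice: register 1 → {b, l}; register 2 → {f, c}; register 3 → {n, g}. Each listed conflict is separated.

3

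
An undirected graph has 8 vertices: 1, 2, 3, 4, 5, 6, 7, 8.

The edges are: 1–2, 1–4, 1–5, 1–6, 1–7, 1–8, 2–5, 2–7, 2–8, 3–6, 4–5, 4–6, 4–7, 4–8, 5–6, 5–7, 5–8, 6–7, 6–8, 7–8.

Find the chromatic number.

1, 4, 5, 6, 7, 8 form a clique, so at least 6 colors are needed.
6 colors suffice: color red → {1, 3}; color blue → {2, 6}; color green → {8}; color yellow → {7}; color purple → {5}; color orange → {4}. No two adjacent vertices share a color.

6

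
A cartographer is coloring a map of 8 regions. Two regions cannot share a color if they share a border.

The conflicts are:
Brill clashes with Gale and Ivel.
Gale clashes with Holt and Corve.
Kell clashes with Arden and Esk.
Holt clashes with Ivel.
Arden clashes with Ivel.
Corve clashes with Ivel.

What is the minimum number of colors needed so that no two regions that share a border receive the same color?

2

Gale and Holt conflict, so at least 2 colors are needed.
2 colors suffice: color 1 → {Gale, Kell, Ivel}; color 2 → {Brill, Holt, Arden, Corve, Esk}. Every pair that conflicts lands in different colors.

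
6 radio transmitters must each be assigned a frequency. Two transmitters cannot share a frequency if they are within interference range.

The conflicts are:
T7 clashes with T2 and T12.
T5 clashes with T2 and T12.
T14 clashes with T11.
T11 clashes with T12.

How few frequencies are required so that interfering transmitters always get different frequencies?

T14 and T11 conflict, so at least 2 frequencies are needed.
2 frequencies suffice: T7=2, T5=2, T14=1, T2=1, T11=2, T12=1. Every pair that conflicts lands in different frequencies.

2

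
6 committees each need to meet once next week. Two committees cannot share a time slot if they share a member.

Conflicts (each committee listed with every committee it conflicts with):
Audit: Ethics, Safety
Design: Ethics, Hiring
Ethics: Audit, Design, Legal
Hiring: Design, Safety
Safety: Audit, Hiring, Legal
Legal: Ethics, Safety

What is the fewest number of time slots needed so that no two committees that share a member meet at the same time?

3

The cycle Hiring-Design-Ethics-Legal-Safety-Hiring has odd length 5, so it cannot be 2-colored; at least 3 time slots are needed.
3 time slots suffice: time slot 1 → {Ethics, Safety}; time slot 2 → {Audit, Design, Legal}; time slot 3 → {Hiring}. Every pair that conflicts lands in different time slots.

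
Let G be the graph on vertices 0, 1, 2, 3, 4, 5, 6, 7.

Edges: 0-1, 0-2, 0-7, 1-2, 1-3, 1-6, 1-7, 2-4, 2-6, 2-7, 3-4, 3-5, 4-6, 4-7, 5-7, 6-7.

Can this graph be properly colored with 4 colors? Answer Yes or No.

Yes

The chromatic number is 4. 2, 4, 6, 7 are mutually adjacent (a clique of size 4), so at least 4 colors are needed.
4 colors suffice: color red → {3, 7}; color blue → {2, 5}; color green → {1, 4}; color yellow → {0, 6}.
That is already a proper 4-coloring.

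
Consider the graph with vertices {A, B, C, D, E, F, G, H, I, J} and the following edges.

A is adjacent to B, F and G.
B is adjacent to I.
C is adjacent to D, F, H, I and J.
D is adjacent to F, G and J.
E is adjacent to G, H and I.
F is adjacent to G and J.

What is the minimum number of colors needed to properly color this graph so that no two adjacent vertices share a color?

4

C, D, F, J form a clique, so at least 4 colors are needed.
4 colors suffice: color 1 → {B, E, F}; color 2 → {C, G}; color 3 → {A, D, H, I}; color 4 → {J}. No two adjacent vertices share a color.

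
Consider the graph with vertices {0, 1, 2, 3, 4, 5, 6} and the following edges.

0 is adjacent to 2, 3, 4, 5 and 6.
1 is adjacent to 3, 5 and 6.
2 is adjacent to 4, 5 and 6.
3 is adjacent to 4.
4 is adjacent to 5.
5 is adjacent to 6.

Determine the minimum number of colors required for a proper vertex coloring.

4

0, 2, 5, 6 are mutually adjacent (a clique of size 4), so at least 4 colors are needed.
4 colors suffice: color red → {3, 5}; color blue → {0, 1}; color green → {2}; color yellow → {4, 6}. No two adjacent vertices share a color.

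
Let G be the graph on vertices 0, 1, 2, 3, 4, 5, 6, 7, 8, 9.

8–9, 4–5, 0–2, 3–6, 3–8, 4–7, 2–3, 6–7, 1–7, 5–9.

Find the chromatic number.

3

The cycle 4-7-6-3-8-9-5-4 has odd length 7, so it cannot be 2-colored; at least 3 colors are needed.
3 colors suffice: color a → {0, 3, 7, 9}; color b → {1, 2, 5, 6, 8}; color c → {4}. No two adjacent vertices share a color.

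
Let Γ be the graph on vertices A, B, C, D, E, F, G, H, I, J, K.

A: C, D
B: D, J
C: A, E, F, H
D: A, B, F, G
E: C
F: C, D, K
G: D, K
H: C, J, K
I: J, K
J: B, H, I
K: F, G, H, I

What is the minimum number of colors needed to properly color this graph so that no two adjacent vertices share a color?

D and F are adjacent, so at least 2 colors are needed.
One proper 2-coloring: A=2, B=2, C=1, D=1, E=2, F=2, G=2, H=2, I=2, J=1, K=1. No two adjacent vertices share a color.

2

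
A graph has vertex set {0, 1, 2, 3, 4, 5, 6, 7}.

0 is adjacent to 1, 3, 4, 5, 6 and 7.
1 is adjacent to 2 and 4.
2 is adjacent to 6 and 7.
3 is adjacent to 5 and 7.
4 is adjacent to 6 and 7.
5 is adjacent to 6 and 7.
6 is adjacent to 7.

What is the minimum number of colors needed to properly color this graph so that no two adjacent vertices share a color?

4

0, 4, 6, 7 form a clique, so at least 4 colors are needed.
A valid assignment using 4 colors: 0=blue, 1=red, 2=blue, 3=green, 4=yellow, 5=yellow, 6=green, 7=red. Every edge joins two different colors.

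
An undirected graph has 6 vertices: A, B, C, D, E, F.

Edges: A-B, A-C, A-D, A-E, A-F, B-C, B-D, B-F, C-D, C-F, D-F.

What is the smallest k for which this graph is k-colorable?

5

A, B, C, D, F form a clique, so at least 5 colors are needed.
A valid assignment using 5 colors: A=1, B=3, C=4, D=2, E=2, F=5. No two adjacent vertices share a color.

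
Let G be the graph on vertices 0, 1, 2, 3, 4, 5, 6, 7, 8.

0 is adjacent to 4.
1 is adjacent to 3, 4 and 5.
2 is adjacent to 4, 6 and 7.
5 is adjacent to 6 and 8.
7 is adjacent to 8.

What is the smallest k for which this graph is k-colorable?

3

The cycle 4-2-6-5-1-4 has odd length 5, so it cannot be 2-colored; at least 3 colors are needed.
3 colors suffice: color red → {3, 4, 5, 7}; color blue → {0, 1, 2, 8}; color green → {6}. No two adjacent vertices share a color.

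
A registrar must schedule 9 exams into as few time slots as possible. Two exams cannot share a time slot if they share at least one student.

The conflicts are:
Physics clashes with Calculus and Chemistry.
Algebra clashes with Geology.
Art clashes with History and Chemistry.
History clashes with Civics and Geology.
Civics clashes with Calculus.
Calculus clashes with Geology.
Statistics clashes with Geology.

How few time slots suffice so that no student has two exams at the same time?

2

History and Geology conflict, so at least 2 time slots are needed.
2 time slots suffice: time slot 1 → {Physics, Art, Civics, Geology}; time slot 2 → {Algebra, History, Calculus, Statistics, Chemistry}. No two conflicting exams share a time slot.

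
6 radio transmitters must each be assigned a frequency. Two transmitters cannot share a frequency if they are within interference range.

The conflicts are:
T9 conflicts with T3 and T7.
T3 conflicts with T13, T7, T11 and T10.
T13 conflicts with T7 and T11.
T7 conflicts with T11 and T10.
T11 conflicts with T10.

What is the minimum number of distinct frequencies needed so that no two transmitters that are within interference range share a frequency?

4

T3, T13, T7, T11 all conflict with each other, so at least 4 frequencies are needed.
4 frequencies suffice: frequency 1 → {T7}; frequency 2 → {T3}; frequency 3 → {T9, T11}; frequency 4 → {T13, T10}. No two conflicting transmitters share a frequency.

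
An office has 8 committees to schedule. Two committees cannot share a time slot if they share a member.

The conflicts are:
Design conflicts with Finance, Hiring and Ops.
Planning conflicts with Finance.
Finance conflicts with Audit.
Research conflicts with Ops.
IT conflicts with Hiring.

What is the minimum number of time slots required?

2

IT and Hiring conflict, so at least 2 time slots are needed.
2 time slots suffice: Design=1, Planning=1, Finance=2, Research=1, IT=1, Hiring=2, Ops=2, Audit=1. Each listed conflict is separated.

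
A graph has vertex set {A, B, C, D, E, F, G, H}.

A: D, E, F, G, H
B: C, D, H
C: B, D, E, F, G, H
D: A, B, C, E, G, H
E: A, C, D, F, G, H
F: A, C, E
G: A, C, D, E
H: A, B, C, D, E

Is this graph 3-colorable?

A, D, E, H form a clique, so at least 4 colors are needed.
So 3 colors are not enough.

No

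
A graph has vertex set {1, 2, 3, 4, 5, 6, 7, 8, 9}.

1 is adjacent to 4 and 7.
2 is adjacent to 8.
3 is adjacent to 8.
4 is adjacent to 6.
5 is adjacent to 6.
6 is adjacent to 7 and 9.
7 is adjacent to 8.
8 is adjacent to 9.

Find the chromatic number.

7 and 8 are adjacent, so at least 2 colors are needed.
One proper 2-coloring: 1=a, 2=b, 3=b, 4=b, 5=b, 6=a, 7=b, 8=a, 9=b. No two adjacent vertices share a color.

2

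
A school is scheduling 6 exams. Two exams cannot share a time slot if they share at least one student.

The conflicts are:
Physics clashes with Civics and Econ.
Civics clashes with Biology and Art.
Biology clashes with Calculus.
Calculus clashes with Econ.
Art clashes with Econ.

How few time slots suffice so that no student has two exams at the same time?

3

The cycle Civics-Art-Econ-Calculus-Biology-Civics has odd length 5, so it cannot be 2-colored; at least 3 time slots are needed.
A valid assignment using 3 time slots: Physics=2, Civics=1, Biology=3, Calculus=2, Art=2, Econ=1. Every pair that conflicts lands in different time slots.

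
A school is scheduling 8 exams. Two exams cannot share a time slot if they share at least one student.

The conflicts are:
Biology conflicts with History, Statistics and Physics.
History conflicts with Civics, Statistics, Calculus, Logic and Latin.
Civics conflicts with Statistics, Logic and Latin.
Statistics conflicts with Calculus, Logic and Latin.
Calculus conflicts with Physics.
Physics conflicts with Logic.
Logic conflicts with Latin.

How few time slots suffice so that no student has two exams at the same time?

5

History, Civics, Statistics, Logic, Latin pairwise conflict, so at least 5 time slots are needed.
5 time slots suffice: time slot 1 → {Statistics, Physics}; time slot 2 → {History}; time slot 3 → {Biology, Calculus, Logic}; time slot 4 → {Latin}; time slot 5 → {Civics}. Every pair that conflicts lands in different time slots.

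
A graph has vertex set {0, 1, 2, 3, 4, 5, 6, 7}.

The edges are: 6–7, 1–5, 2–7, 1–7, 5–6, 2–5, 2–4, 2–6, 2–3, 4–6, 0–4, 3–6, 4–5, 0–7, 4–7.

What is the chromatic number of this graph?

4

2, 4, 6, 7 form a clique, so at least 4 colors are needed.
4 colors suffice: 0=b, 1=b, 2=b, 3=a, 4=d, 5=a, 6=c, 7=a. Each edge has distinct colors on its endpoints.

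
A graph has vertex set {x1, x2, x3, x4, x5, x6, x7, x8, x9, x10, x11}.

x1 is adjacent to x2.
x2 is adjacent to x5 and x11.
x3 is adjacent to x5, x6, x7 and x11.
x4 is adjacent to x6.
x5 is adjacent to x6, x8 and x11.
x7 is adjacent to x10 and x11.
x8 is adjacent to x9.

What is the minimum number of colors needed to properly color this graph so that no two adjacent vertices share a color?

3

x3, x5, x11 are mutually adjacent, so at least 3 colors are needed.
3 colors suffice: color 1 → {x1, x4, x5, x7, x9}; color 2 → {x2, x3, x8, x10}; color 3 → {x6, x11}. Every edge joins two different colors.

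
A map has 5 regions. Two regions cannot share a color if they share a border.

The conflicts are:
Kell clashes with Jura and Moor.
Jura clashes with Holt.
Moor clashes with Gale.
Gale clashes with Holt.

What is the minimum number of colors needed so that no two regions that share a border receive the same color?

3

The cycle Holt-Jura-Kell-Moor-Gale-Holt has odd length 5, so it cannot be 2-colored; at least 3 colors are needed.
3 colors suffice: color 1 → {Kell, Holt}; color 2 → {Jura, Moor}; color 3 → {Gale}. Every pair that conflicts lands in different colors.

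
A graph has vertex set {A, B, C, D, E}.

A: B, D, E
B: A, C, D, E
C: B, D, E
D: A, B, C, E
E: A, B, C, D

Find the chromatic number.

4

B, C, D, E form a clique, so at least 4 colors are needed.
One proper 4-coloring: A=4, B=3, C=4, D=1, E=2. Every edge joins two different colors.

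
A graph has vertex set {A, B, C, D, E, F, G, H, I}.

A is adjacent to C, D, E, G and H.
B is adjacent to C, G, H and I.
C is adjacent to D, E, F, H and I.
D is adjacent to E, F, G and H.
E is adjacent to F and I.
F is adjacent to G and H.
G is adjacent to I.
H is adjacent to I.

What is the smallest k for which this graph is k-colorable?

C, D, E, F form a clique, so at least 4 colors are needed.
4 colors suffice: color red → {C, G}; color blue → {E, H}; color green → {D, I}; color yellow → {A, B, F}. Every edge joins two different colors.

4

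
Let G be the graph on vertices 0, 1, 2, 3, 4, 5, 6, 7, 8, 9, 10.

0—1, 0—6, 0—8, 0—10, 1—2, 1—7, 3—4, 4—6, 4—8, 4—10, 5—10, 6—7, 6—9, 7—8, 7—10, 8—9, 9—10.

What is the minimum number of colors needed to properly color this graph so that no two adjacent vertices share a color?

2

7 and 10 are adjacent, so at least 2 colors are needed.
A valid assignment using 2 colors: 0=blue, 1=red, 2=blue, 3=red, 4=blue, 5=blue, 6=red, 7=blue, 8=red, 9=blue, 10=red. Each edge has distinct colors on its endpoints.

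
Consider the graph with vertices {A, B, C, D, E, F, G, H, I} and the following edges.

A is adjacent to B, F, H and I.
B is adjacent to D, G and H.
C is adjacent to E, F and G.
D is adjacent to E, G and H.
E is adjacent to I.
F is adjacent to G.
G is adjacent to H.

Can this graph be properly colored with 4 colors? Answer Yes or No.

The chromatic number is 4. B, D, G, H are mutually adjacent (a clique of size 4), so at least 4 colors are needed.
4 colors suffice: A=1, B=4, C=2, D=3, E=1, F=3, G=1, H=2, I=2.
That is already a proper 4-coloring.

Yes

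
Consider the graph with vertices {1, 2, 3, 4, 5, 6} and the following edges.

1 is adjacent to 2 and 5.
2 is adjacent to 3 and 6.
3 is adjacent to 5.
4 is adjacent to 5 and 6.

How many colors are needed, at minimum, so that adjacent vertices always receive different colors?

The cycle 4-5-1-2-6-4 has odd length 5, so it cannot be 2-colored; at least 3 colors are needed.
3 colors suffice: 1=blue, 2=red, 3=blue, 4=blue, 5=red, 6=green. Each edge has distinct colors on its endpoints.

3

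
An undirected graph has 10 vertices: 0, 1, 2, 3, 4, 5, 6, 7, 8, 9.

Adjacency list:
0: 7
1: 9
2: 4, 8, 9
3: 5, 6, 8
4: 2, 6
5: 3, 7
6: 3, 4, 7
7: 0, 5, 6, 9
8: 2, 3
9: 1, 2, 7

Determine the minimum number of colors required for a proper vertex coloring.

3

The cycle 2-9-7-6-4-2 has odd length 5, so it cannot be 2-colored; at least 3 colors are needed.
3 colors suffice: color red → {1, 2, 3, 7}; color blue → {0, 5, 6, 8, 9}; color green → {4}. Every edge joins two different colors.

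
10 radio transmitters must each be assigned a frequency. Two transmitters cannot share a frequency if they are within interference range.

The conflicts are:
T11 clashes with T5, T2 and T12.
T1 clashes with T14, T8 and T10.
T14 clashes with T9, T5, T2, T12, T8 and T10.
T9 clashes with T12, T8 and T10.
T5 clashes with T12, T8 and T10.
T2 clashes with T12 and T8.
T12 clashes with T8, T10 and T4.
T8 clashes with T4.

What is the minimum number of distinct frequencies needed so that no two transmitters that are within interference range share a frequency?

T14, T5, T12, T10 are mutually in conflict, so at least 4 frequencies are needed.
4 frequencies suffice: frequency 1 → {T1, T12}; frequency 2 → {T11, T14, T4}; frequency 3 → {T8, T10}; frequency 4 → {T9, T5, T2}. Each listed conflict is separated.

4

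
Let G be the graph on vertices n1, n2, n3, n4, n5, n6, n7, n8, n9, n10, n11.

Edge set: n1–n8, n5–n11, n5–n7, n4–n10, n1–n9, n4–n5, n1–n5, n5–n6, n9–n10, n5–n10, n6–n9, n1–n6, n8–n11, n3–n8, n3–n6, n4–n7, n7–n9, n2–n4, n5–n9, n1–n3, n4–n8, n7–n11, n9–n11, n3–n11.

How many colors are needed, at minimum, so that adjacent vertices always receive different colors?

4

n1, n5, n6, n9 are mutually adjacent (a clique of size 4), so at least 4 colors are needed.
A valid assignment using 4 colors: n1=G, n2=R, n3=R, n4=B, n5=R, n6=Y, n7=Y, n8=Y, n9=B, n10=G, n11=G. Each edge has distinct colors on its endpoints.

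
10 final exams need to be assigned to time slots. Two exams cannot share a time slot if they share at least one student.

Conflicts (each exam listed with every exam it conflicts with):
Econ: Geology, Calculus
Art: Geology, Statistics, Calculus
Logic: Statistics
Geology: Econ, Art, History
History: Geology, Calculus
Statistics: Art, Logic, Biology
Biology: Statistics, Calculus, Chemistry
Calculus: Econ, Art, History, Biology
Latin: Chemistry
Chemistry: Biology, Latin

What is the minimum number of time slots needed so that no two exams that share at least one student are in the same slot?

2

Latin and Chemistry conflict, so at least 2 time slots are needed.
Using 2 time slots: Econ=2, Art=2, Logic=2, Geology=1, History=2, Statistics=1, Biology=2, Calculus=1, Latin=2, Chemistry=1. No two conflicting exams share a time slot.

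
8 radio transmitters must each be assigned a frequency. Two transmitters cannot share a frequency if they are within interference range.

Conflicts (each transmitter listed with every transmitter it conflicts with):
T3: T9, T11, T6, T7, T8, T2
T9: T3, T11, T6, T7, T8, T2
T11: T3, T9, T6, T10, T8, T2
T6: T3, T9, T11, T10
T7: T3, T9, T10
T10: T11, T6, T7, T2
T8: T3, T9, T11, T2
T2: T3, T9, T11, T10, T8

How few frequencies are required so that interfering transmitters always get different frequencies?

T3, T9, T11, T8, T2 all conflict with each other, so at least 5 frequencies are needed.
5 frequencies suffice: T3=2, T9=3, T11=1, T6=4, T7=1, T10=2, T8=5, T2=4. Every pair that conflicts lands in different frequencies.

5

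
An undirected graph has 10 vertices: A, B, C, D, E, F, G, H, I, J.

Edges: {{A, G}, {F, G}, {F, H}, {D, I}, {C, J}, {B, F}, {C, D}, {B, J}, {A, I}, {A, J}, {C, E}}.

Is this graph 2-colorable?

The cycle J-B-F-G-A-J has odd length 5, so it cannot be 2-colored; at least 3 colors are needed.
So 2 colors are not enough.

No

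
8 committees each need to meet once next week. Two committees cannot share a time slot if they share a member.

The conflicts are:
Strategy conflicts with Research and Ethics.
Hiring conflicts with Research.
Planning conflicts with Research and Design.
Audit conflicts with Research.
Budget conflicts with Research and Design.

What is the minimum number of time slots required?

Hiring and Research conflict, so at least 2 time slots are needed.
2 time slots suffice: Strategy=2, Hiring=2, Planning=2, Audit=2, Budget=2, Research=1, Design=1, Ethics=1. Every pair that conflicts lands in different time slots.

2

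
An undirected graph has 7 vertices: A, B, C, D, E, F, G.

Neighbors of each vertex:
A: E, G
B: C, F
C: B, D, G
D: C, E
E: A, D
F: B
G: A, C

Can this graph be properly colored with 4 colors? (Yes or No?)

Yes

The chromatic number is 3. The cycle A-G-C-D-E-A has odd length 5, so it cannot be 2-colored; at least 3 colors are needed.
A valid assignment using 3 colors: A=1, B=2, C=1, D=3, E=2, F=1, G=2.
Since 4 ≥ 3, a proper 4-coloring certainly exists.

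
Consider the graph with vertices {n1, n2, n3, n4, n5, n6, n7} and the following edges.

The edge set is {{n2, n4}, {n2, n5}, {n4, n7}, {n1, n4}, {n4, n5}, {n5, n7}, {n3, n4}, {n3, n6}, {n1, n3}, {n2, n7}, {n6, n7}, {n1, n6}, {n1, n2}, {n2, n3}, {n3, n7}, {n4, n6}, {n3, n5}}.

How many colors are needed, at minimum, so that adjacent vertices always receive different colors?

5

n2, n3, n4, n5, n7 are pairwise adjacent (a clique of size 5), so at least 5 colors are needed.
5 colors suffice: color R → {n3}; color B → {n4}; color G → {n2, n6}; color Y → {n1, n7}; color P → {n5}. Each edge has distinct colors on its endpoints.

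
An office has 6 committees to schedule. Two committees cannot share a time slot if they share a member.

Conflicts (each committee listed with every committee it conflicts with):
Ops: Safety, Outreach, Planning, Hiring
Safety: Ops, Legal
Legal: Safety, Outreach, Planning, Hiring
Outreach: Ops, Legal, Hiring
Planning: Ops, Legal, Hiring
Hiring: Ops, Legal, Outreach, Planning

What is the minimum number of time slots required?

Ops, Planning, Hiring all conflict with each other, so at least 3 time slots are needed.
3 time slots suffice: Ops=2, Safety=1, Legal=2, Outreach=3, Planning=3, Hiring=1. Every pair that conflicts lands in different time slots.

3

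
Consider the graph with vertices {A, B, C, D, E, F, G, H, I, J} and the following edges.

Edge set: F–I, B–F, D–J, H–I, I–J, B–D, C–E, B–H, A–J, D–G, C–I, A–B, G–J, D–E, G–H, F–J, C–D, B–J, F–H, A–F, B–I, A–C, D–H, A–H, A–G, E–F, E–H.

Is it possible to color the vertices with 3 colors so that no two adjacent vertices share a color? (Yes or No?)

B, F, H, I are pairwise adjacent (a clique of size 4), so at least 4 colors are needed.
So 3 colors are not enough.

No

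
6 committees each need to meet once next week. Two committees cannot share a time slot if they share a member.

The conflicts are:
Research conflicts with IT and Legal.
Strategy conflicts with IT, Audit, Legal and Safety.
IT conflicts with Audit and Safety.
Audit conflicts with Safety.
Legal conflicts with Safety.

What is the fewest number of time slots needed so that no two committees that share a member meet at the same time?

4

Strategy, IT, Audit, Safety all conflict with each other, so at least 4 time slots are needed.
4 time slots suffice: time slot 1 → {Research, Safety}; time slot 2 → {Strategy}; time slot 3 → {IT, Legal}; time slot 4 → {Audit}. Each listed conflict is separated.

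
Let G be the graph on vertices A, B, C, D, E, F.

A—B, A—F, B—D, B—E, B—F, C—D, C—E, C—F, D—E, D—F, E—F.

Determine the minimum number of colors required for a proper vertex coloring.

4

B, D, E, F are mutually adjacent (a clique of size 4), so at least 4 colors are needed.
4 colors suffice: color red → {F}; color blue → {B, C}; color green → {A, E}; color yellow → {D}. Each edge has distinct colors on its endpoints.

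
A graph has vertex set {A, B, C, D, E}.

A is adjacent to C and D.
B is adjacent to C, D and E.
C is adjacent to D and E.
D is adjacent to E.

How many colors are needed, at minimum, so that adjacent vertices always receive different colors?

4

B, C, D, E are pairwise adjacent (a clique of size 4), so at least 4 colors are needed.
4 colors suffice: color 1 → {D}; color 2 → {C}; color 3 → {A, E}; color 4 → {B}. Every edge joins two different colors.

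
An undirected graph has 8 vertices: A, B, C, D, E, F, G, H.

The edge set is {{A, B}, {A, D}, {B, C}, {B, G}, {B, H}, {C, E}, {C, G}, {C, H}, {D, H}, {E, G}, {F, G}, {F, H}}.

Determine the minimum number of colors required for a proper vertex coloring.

C, E, G form a triangle, so at least 3 colors are needed.
3 colors suffice: color red → {A, G, H}; color blue → {C, D, F}; color green → {B, E}. No two adjacent vertices share a color.

3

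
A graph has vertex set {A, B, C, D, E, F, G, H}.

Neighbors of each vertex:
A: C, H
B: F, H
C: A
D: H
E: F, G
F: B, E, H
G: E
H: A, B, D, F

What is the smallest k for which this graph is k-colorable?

3

B, F, H are mutually adjacent, so at least 3 colors are needed.
3 colors suffice: color 1 → {C, E, H}; color 2 → {A, D, F, G}; color 3 → {B}. No two adjacent vertices share a color.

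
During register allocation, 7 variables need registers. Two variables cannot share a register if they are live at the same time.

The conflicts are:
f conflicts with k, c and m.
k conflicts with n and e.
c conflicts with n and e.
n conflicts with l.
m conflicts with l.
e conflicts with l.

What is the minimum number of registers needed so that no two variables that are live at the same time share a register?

3

The cycle f-c-n-l-m-f has odd length 5, so it cannot be 2-colored; at least 3 registers are needed.
Using 3 registers: f=1, k=2, c=2, n=1, m=3, e=1, l=2. No two conflicting variables share a register.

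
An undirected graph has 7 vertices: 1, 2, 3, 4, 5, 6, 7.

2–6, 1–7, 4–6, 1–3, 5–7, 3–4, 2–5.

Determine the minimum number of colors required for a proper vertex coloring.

3

The cycle 4-6-2-5-7-1-3-4 has odd length 7, so it cannot be 2-colored; at least 3 colors are needed.
3 colors suffice: color a → {3, 5, 6}; color b → {2, 4, 7}; color c → {1}. Each edge has distinct colors on its endpoints.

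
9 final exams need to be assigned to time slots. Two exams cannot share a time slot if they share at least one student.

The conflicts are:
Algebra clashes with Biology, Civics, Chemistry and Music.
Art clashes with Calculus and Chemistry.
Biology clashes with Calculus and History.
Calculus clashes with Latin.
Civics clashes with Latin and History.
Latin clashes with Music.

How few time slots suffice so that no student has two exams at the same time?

The cycle Biology-Algebra-Music-Latin-Calculus-Biology has odd length 5, so it cannot be 2-colored; at least 3 time slots are needed.
3 time slots suffice: time slot 1 → {Algebra, Art, Latin, History}; time slot 2 → {Biology, Civics, Chemistry, Music}; time slot 3 → {Calculus}. No two conflicting exams share a time slot.

3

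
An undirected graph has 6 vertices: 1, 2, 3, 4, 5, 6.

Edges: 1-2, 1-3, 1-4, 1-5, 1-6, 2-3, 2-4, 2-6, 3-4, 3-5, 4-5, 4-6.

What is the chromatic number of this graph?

1, 3, 4, 5 are pairwise adjacent (a clique of size 4), so at least 4 colors are needed.
One proper 4-coloring: 1=b, 2=c, 3=d, 4=a, 5=c, 6=d. No two adjacent vertices share a color.

4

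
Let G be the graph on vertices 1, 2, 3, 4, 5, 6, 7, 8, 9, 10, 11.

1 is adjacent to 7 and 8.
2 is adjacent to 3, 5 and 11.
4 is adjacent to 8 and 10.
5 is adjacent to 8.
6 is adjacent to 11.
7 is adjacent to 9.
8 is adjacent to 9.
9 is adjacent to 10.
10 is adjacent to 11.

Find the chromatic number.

2 and 3 are adjacent, so at least 2 colors are needed.
A valid assignment using 2 colors: 1=blue, 2=red, 3=blue, 4=blue, 5=blue, 6=red, 7=red, 8=red, 9=blue, 10=red, 11=blue. No two adjacent vertices share a color.

2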